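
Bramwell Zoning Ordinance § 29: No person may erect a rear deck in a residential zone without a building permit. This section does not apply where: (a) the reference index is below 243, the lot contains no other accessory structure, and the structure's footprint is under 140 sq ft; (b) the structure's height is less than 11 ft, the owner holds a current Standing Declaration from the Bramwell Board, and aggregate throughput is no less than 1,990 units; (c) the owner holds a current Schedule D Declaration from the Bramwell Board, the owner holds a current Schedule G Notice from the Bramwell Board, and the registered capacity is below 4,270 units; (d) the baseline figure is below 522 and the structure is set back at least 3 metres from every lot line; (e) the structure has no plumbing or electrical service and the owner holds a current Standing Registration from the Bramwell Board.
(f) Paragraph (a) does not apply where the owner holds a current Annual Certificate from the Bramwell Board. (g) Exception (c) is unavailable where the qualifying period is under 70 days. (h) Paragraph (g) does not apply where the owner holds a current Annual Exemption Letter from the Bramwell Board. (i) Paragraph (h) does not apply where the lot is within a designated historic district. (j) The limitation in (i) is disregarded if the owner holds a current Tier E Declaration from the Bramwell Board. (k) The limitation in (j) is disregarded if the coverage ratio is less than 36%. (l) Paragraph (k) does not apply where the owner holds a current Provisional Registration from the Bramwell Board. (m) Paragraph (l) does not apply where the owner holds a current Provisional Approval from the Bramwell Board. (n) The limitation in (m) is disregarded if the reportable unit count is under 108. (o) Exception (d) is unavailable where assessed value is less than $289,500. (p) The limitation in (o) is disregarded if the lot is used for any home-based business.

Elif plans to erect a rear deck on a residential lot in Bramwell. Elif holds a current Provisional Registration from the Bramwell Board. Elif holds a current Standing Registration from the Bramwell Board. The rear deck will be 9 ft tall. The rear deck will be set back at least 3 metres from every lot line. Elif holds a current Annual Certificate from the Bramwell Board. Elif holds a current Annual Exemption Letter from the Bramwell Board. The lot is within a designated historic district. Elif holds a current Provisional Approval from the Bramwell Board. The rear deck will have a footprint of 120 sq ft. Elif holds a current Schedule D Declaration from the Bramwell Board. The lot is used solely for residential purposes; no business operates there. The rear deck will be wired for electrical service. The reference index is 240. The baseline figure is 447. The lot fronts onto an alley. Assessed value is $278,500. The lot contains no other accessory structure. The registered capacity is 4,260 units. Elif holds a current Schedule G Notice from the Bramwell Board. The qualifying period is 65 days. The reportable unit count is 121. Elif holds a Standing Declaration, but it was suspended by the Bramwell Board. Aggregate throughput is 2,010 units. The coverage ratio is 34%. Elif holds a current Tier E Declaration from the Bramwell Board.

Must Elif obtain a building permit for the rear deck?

Yes — Elif must obtain a building permit.

Exception (a): the reference index is 240, below the 243 limit; the lot has no other accessory structure; the structure's footprint is 120 sq ft, under the 140 sq ft limit — every condition holds. However, paragraph (f) must be considered: (f) operates against (a): a current Annual Certificate is held. (a) is therefore removed.
Exception (b) requires that the owner holds a current Standing Declaration from the Bramwell Board; but there is no Standing Declaration in force, so (b) is unavailable.
Exception (c)'s conditions are all satisfied: a current Schedule D Declaration is held; a current Schedule G Notice is held; the registered capacity is 4,260 units, below the 4,270 units limit. However, paragraphs (g)–(n) must be considered: (g) operates against (c): the qualifying period is 65 days, under the 70 days limit. (h) is triggered (a current Annual Exemption Letter is held), but is itself disapplied by (i): (i) applies — the lot is in a historic district. (j) applies (a current Tier E Declaration is held), but is itself disapplied by (k): (k) operates against (j): the coverage ratio is 34%, less than the 36% limit. (l) would limit (k) — a current Provisional Registration is held — but (m) sets (l) aside: (m) operates against (l): a current Provisional Approval is held. (n) does not operate here (the reportable unit count is 121, not under 108), so (m) stands. Exception (c) does not apply.
Exception (d)'s conditions are all satisfied: the baseline figure is 447, below the 522 limit; the setback is at least 3 m on every side. But: (o) operates against (d): assessed value is $278,500, less than the $289,500 limit. (p), which would lift (o), does not operate here — the lot is solely residential. Exception (d) does not apply.
Exception (e) does not apply: electrical service is planned.
No exception applies. The general rule governs.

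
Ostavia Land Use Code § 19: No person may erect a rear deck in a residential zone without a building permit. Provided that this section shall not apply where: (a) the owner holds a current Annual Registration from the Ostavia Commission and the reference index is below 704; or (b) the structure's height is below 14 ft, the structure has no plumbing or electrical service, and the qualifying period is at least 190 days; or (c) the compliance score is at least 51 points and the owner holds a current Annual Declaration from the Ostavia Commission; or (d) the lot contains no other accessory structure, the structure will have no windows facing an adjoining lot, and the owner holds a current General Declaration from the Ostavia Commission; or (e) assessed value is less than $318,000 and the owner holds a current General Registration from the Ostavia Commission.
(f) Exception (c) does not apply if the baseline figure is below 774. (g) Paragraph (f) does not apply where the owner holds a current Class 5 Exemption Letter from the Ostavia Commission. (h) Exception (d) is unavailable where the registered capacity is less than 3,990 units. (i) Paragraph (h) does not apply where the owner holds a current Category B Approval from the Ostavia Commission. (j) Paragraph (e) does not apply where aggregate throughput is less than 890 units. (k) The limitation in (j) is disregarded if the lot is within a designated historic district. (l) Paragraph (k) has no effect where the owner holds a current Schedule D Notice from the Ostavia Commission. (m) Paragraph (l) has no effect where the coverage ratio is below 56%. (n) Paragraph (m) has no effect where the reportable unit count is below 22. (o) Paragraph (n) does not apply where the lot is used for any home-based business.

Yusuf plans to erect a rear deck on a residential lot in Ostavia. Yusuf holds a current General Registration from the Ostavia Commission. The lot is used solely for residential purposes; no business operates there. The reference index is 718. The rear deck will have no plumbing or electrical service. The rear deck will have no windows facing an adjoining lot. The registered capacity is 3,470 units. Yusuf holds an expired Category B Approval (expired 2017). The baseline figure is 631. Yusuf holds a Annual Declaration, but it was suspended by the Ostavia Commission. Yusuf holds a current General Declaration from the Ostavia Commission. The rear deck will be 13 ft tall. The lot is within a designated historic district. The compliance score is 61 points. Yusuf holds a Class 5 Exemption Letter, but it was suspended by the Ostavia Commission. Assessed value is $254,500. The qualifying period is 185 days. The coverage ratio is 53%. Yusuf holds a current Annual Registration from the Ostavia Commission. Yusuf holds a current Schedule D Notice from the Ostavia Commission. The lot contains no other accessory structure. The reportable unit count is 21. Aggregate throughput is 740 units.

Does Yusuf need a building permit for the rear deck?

Exception (a) fails — the reference index is 718, not below 704.
Exception (b) requires that the qualifying period is at least 190 days; but the qualifying period is 185 days, short of 190 days, so (b) is unavailable.
Exception (c) fails — there is no Annual Declaration in force.
Exception (d)'s conditions are all satisfied: the lot has no other accessory structure; no windows face an adjoining lot; a current General Declaration is held. But applying paragraphs (h)–(i): (h) operates — the registered capacity is 3,470 units, less than the 3,990 units limit. (i) is not triggered (there is no Category B Approval in force), so (h) stands. (d) is therefore removed.
All of (e)'s requirements are met (assessed value is $254,500, less than the $318,000 limit; a current General Registration is held). Turning to paragraphs (j)–(o): (j) operates — aggregate throughput is 740 units, less than the 890 units limit. (k) would limit (j) — the lot is in a historic district — but (l) sets (k) aside: (l) operates against (k): a current Schedule D Notice is held. (m) is triggered (the coverage ratio is 53%, below the 56% limit), but yields to (n): (n) is triggered — the reportable unit count is 21, below the 22 limit. (o) is not triggered (the lot is solely residential), so (n) stands. (e) is therefore removed.
None of the exceptions is available; § 19 applies in full.

Yes — Yusuf must obtain a building permit.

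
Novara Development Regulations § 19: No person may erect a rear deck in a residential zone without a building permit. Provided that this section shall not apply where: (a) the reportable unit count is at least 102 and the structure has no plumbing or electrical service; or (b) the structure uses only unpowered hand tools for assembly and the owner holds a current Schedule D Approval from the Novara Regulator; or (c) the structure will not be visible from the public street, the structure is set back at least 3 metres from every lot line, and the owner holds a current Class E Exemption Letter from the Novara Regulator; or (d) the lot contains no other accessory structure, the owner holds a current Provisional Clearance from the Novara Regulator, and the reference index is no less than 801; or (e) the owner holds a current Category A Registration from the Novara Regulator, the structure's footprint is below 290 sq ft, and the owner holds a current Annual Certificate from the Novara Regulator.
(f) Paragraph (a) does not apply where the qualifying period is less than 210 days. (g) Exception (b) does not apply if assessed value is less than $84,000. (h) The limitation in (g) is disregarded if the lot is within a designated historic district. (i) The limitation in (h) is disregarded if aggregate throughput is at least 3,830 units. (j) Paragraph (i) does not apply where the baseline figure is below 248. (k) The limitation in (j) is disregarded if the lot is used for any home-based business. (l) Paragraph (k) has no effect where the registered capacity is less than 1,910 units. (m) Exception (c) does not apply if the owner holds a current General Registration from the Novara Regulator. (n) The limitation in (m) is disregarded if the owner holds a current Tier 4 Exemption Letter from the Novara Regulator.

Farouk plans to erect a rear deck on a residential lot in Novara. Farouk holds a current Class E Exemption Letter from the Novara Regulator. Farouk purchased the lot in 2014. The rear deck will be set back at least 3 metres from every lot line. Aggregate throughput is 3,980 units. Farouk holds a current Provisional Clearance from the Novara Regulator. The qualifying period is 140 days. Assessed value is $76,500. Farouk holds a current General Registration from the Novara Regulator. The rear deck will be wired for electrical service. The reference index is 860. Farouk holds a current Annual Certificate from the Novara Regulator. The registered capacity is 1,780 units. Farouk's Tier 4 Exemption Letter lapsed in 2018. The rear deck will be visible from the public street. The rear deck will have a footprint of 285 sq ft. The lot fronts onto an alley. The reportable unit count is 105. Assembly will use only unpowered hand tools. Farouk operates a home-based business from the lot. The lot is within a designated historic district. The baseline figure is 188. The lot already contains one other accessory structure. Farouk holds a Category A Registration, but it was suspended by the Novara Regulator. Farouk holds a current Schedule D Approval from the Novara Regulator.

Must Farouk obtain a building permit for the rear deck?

Exception (a) fails — electrical service is planned.
Exception (b) is satisfied on its face — assembly uses only hand tools; a current Schedule D Approval is held. As to paragraphs (g)–(l): (g) would limit (b) — assessed value is $76,500, less than the $84,000 limit — but (h) sets (g) aside: (h) operates against (g): the lot is in a historic district. (i) would limit (h) — aggregate throughput is 3,980 units, meeting the 3,830 units threshold — but (j) sets (i) aside: (j) operates against (i): the baseline figure is 188, below the 248 limit. (k) is triggered (a home-based business operates on the lot), but is set aside by (l): (l) operates against (k): the registered capacity is 1,780 units, less than the 1,910 units limit. So (b) applies.
Exception (c) fails — the structure will be visible from the street.
Exception (d) fails — the lot already has another accessory structure.
Exception (e) fails — there is no Category A Registration in force.

No — exception (b) applies; Farouk does not need a building permit.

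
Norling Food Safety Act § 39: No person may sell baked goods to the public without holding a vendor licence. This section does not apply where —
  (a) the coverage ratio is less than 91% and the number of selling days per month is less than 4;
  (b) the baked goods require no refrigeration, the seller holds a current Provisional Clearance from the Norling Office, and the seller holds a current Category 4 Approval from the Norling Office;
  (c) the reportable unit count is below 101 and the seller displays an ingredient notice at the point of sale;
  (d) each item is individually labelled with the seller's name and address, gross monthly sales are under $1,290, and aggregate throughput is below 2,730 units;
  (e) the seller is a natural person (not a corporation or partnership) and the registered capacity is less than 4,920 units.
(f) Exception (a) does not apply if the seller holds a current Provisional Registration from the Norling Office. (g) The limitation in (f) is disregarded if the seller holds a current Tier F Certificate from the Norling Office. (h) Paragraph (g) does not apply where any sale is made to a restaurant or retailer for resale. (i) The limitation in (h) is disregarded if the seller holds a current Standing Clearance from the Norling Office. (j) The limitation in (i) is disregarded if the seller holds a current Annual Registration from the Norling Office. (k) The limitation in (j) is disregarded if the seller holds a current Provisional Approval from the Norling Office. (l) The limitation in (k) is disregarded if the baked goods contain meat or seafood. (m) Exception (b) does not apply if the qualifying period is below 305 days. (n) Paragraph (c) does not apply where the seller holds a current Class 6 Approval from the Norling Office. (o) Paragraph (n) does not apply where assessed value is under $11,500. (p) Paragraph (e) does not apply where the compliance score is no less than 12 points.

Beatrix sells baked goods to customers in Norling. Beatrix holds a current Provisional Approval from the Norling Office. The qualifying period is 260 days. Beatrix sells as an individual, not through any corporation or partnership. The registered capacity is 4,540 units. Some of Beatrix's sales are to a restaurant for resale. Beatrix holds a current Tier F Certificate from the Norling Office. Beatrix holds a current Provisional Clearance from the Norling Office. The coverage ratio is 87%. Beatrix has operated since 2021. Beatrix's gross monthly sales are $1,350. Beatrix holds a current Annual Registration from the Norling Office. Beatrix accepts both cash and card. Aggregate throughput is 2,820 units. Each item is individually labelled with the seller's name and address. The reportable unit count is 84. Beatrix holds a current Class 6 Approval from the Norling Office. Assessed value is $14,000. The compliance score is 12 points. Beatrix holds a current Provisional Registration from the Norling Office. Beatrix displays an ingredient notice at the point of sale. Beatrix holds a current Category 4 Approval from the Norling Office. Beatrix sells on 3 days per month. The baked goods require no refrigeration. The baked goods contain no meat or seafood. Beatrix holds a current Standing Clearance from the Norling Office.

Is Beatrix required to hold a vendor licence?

No — exception (a) applies; Beatrix is not required to hold a vendor licence.

Exception (a)'s conditions are all satisfied: the coverage ratio is 87%, less than the 91% limit; the number of selling days per month is 3, less than the 4 limit. Applying paragraphs (f)–(l): (f) is triggered (a current Provisional Registration is held), but is set aside by (g): (g) operates against (f): a current Tier F Certificate is held. (h) is engaged (some sales are to a restaurant for resale), but is itself disapplied by (i): (i) operates against (h): a current Standing Clearance is held. (j) applies (a current Annual Registration is held), but yields to (k): (k) operates against (j): a current Provisional Approval is held. (l), which would lift (k), is not triggered — the baked goods contain no meat or seafood. Exception (a) stands.
Exception (b)'s conditions are all satisfied: the baked goods are shelf-stable; a current Provisional Clearance is held; a current Category 4 Approval is held. But: (m) applies — the qualifying period is 260 days, below the 305 days limit. Exception (b) does not apply.
All of (c)'s requirements are met (the reportable unit count is 84, below the 101 limit; an ingredient notice is displayed). But applying paragraphs (n)–(o): (n) operates — a current Class 6 Approval is held. (o), which would lift (n), is inapplicable — assessed value is $14,000, not under $11,500. Exception (c) does not apply.
Exception (d) requires that gross monthly sales are under $1,290; but gross monthly sales are $1,350, not under $1,290, so (d) is unavailable.
All of (e)'s requirements are met (the seller is a natural person; the registered capacity is 4,540 units, less than the 4,920 units limit). However, paragraph (p) must be considered: (p) operates against (e): the compliance score is 12 points, meeting the 12 points threshold. So (e) is unavailable.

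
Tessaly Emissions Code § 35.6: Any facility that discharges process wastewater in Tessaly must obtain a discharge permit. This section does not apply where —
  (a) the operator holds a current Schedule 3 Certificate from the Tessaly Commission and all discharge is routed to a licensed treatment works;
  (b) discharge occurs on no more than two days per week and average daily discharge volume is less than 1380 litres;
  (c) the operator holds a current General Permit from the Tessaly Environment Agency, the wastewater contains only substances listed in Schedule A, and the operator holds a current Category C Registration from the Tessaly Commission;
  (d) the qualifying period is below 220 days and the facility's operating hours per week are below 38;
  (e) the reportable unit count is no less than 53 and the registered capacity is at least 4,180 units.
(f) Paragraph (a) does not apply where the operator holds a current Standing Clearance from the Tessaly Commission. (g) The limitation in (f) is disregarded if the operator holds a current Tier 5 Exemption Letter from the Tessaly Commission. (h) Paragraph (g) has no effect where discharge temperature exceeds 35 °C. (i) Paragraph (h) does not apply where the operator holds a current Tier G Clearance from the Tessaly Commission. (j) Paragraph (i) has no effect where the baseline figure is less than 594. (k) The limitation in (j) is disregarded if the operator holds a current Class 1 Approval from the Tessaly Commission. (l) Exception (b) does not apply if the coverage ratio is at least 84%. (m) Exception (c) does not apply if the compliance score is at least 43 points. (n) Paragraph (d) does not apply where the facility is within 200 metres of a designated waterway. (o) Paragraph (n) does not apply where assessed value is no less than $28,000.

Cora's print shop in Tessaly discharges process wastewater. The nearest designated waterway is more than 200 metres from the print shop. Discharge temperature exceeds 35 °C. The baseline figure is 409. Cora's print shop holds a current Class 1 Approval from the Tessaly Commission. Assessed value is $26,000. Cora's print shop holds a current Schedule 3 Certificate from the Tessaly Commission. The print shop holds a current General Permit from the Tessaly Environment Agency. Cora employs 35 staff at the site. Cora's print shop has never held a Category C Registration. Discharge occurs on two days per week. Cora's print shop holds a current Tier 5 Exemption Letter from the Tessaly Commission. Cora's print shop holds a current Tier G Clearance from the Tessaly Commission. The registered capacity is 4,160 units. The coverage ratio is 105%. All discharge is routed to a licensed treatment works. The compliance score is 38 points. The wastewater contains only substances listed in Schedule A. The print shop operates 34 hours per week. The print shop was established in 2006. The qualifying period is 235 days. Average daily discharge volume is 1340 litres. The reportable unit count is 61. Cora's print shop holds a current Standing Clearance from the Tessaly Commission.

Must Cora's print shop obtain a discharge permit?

Exception (a): a current Schedule 3 Certificate is held; discharge is routed to a licensed treatment works — every condition holds. As to paragraphs (f)–(k): (f) would limit (a) — a current Standing Clearance is held — but (g) sets (f) aside: (g) operates against (f): a current Tier 5 Exemption Letter is held. (h) is triggered (discharge temperature exceeds 35 °C), but is overridden by (i): (i) applies — a current Tier G Clearance is held. (j) is engaged (the baseline figure is 409, less than the 594 limit), but yields to (k): (k) is triggered — a current Class 1 Approval is held. (a) remains available.
Exception (b): discharge occurs on no more than two days per week; average daily discharge volume is 1340 litres, less than the 1380 litres limit — every condition holds. However, paragraph (l) must be considered: (l) operates against (b): the coverage ratio is 105%, meeting the 84% threshold. (b) is therefore removed.
Exception (c) requires that the operator holds a current Category C Registration from the Tessaly Commission; but there is no Category C Registration in force, so (c) is unavailable.
Exception (d) does not apply: the qualifying period is 235 days, not below 220 days.
Exception (e) does not apply: the registered capacity is 4,160 units, short of 4,180 units.

No — exception (a) applies; Cora's print shop is not required to obtain a discharge permit.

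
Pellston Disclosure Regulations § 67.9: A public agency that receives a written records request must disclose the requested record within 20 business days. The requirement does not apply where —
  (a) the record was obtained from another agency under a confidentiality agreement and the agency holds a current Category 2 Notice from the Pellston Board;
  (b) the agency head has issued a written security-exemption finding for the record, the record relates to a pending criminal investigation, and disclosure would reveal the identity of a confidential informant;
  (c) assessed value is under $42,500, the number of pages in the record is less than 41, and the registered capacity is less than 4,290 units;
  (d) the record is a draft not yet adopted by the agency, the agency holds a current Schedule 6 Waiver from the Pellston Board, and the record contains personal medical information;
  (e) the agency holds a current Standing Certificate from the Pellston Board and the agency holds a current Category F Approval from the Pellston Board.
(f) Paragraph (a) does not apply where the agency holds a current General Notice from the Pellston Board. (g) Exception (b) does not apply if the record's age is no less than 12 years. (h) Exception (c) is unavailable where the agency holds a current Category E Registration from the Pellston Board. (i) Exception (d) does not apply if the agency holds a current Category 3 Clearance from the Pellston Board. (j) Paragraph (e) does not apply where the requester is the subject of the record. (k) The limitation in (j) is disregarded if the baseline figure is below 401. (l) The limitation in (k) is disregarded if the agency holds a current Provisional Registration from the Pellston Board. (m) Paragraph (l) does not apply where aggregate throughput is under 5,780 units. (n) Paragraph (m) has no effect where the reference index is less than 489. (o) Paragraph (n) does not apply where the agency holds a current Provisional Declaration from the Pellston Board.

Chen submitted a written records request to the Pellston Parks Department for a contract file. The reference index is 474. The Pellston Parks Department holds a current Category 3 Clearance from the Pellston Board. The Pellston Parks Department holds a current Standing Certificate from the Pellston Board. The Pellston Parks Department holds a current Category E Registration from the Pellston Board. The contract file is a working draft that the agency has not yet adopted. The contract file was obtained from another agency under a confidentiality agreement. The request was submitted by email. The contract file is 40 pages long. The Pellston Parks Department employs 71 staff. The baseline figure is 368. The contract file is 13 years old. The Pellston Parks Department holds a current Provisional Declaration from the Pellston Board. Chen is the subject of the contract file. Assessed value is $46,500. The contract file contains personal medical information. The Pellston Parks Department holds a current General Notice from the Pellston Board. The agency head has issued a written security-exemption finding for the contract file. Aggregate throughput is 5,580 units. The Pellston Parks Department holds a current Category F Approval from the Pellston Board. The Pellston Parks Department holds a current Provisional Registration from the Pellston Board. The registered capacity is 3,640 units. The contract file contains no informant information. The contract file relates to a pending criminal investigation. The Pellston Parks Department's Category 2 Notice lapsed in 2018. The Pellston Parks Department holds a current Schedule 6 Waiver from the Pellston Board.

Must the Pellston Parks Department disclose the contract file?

No — exception (e) applies; the Pellston Parks Department is not required to disclose the contract file.

Exception (a) requires that the agency holds a current Category 2 Notice from the Pellston Board; but no current Category 2 Notice is held, so (a) is unavailable.
Exception (b) requires that disclosure would reveal the identity of a confidential informant; but the contract file contains no informant information, so (b) is unavailable.
Exception (c) does not apply: assessed value is $46,500, not under $42,500.
Exception (d)'s conditions are all satisfied: the contract file is an unadopted draft; a current Schedule 6 Waiver is held; the contract file contains personal medical information. Turning to paragraph (i): (i) operates — a current Category 3 Clearance is held. So (d) is unavailable.
All of (e)'s requirements are met (a current Standing Certificate is held; a current Category F Approval is held). Applying paragraphs (j)–(o): (j) operates (Chen is the subject of the contract file), but is displaced by (k): (k) operates against (j): the baseline figure is 368, below the 401 limit. (l) would limit (k) — a current Provisional Registration is held — but (m) sets (l) aside: (m) operates against (l): aggregate throughput is 5,580 units, under the 5,780 units limit. (n) is triggered (the reference index is 474, less than the 489 limit), but is itself disapplied by (o): (o) operates against (n): a current Provisional Declaration is held. So (e) applies.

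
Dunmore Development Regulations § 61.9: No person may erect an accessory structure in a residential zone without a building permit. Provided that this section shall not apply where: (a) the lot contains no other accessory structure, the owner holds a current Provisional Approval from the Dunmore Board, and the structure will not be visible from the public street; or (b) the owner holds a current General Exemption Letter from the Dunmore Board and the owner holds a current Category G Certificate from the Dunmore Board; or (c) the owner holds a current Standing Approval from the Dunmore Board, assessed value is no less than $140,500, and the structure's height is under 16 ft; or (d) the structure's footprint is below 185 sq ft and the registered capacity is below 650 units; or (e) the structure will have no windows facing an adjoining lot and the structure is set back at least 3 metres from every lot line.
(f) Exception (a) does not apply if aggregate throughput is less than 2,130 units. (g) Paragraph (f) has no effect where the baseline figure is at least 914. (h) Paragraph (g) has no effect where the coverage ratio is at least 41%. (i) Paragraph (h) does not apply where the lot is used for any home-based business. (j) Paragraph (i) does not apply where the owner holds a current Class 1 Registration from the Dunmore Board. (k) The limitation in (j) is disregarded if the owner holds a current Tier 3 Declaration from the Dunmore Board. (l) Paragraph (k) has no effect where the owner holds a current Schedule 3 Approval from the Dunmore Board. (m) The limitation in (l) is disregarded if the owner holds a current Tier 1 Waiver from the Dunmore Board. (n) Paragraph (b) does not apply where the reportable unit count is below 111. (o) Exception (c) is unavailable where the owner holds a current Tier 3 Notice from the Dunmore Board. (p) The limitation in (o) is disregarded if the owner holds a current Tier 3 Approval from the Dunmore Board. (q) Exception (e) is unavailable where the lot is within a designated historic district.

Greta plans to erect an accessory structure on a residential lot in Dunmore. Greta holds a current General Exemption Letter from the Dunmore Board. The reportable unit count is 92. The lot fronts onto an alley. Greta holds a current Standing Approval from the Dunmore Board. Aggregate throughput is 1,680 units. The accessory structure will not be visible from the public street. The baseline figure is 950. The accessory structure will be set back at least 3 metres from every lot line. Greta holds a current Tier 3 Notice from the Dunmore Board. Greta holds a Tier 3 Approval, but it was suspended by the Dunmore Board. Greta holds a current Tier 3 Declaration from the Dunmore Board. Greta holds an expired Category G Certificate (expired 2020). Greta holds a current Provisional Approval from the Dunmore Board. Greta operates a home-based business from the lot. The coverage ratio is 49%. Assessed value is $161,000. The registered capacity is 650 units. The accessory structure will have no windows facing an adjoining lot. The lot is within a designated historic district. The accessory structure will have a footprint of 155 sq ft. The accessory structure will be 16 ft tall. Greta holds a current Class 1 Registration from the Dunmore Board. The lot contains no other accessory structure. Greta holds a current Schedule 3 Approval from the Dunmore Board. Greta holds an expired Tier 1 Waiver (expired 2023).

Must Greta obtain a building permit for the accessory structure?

Yes — Greta must obtain a building permit.

Exception (a): the lot has no other accessory structure; a current Provisional Approval is held; the structure will not be visible from the street — every condition holds. Turning to paragraphs (f)–(m): (f) is engaged — aggregate throughput is 1,680 units, less than the 2,130 units limit. (g) would limit (f) — the baseline figure is 950, meeting the 914 threshold — but (h) sets (g) aside: (h) operates — the coverage ratio is 49%, meeting the 41% threshold. (i) would limit (h) — a home-based business operates on the lot — but (j) sets (i) aside: (j) operates against (i): a current Class 1 Registration is held. (k) operates (a current Tier 3 Declaration is held), but is set aside by (l): (l) operates against (k): a current Schedule 3 Approval is held. (m) is inapplicable (the Tier 1 Waiver is not current), so (l) stands. So (a) is unavailable.
Exception (b) requires that the owner holds a current Category G Certificate from the Dunmore Board; but there is no Category G Certificate in force, so (b) is unavailable.
Exception (c) requires that the structure's height is under 16 ft; but the structure's height is 16 ft, not under 16 ft, so (c) is unavailable.
Exception (d) requires that the registered capacity is below 650 units; but the registered capacity is 650 units, not below 650 units, so (d) is unavailable.
Exception (e): no windows face an adjoining lot; the setback is at least 3 m on every side — every condition holds. But: (q) operates against (e): the lot is in a historic district. (e) is therefore removed.
No exception applies. The general rule governs.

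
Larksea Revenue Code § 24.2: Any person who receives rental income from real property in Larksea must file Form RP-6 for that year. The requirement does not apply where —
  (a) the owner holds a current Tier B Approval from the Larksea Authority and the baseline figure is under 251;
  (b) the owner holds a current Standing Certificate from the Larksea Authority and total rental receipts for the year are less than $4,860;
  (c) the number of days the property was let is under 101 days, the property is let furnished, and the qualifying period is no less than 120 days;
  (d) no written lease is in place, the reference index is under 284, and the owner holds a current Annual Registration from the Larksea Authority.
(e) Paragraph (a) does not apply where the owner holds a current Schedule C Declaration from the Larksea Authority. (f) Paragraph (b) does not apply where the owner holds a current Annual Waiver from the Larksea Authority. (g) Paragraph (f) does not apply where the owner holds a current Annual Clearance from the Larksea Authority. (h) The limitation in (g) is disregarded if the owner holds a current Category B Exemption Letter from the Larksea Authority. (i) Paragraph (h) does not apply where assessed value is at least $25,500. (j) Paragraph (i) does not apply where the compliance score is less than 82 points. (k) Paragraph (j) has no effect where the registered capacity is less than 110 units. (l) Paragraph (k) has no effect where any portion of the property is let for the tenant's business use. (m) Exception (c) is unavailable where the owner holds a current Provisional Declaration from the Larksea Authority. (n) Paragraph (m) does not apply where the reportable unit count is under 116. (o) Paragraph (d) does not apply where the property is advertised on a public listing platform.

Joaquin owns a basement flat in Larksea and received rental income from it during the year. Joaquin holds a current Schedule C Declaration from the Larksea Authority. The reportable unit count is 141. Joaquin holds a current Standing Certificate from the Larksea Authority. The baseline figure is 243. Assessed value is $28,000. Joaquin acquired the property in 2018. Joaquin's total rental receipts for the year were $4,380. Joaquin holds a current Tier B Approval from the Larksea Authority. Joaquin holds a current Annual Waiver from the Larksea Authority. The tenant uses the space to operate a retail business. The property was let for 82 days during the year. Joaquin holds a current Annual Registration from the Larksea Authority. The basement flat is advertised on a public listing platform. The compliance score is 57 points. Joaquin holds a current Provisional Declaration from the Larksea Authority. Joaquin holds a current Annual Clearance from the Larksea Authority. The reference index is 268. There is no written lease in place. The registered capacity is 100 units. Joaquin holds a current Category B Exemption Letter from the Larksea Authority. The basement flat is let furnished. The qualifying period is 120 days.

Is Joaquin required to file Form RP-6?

Yes — Joaquin must file Form RP-6.

Exception (a): a current Tier B Approval is held; the baseline figure is 243, under the 251 limit — every condition holds. But applying paragraph (e): (e) operates — a current Schedule C Declaration is held. (a) is therefore removed.
Exception (b): a current Standing Certificate is held; total rental receipts for the year are $4,380, less than the $4,860 limit — every condition holds. However, paragraphs (f)–(l) must be considered: (f) operates against (b): a current Annual Waiver is held. (g) would limit (f) — a current Annual Clearance is held — but (h) sets (g) aside: (h) applies — a current Category B Exemption Letter is held. (i) operates (assessed value is $28,000, meeting the $25,500 threshold), but is displaced by (j): (j) applies — the compliance score is 57 points, less than the 82 points limit. (k) would limit (j) — the registered capacity is 100 units, less than the 110 units limit — but (l) sets (k) aside: (l) operates against (k): the space is let for business use. Exception (b) does not apply.
Exception (c): the number of days the property was let is 82 days, under the 101 days limit; the property is let furnished; the qualifying period is 120 days, meeting the 120 days threshold — every condition holds. But: (m) operates against (c): a current Provisional Declaration is held. (n) does not operate here (the reportable unit count is 141, not under 116), so (m) stands. So (c) is unavailable.
Exception (d) is satisfied on its face — there is no written lease; the reference index is 268, under the 284 limit; a current Annual Registration is held. However, paragraph (o) must be considered: (o) operates — the property is publicly advertised. Exception (d) does not apply.
No exception applies. The general rule governs.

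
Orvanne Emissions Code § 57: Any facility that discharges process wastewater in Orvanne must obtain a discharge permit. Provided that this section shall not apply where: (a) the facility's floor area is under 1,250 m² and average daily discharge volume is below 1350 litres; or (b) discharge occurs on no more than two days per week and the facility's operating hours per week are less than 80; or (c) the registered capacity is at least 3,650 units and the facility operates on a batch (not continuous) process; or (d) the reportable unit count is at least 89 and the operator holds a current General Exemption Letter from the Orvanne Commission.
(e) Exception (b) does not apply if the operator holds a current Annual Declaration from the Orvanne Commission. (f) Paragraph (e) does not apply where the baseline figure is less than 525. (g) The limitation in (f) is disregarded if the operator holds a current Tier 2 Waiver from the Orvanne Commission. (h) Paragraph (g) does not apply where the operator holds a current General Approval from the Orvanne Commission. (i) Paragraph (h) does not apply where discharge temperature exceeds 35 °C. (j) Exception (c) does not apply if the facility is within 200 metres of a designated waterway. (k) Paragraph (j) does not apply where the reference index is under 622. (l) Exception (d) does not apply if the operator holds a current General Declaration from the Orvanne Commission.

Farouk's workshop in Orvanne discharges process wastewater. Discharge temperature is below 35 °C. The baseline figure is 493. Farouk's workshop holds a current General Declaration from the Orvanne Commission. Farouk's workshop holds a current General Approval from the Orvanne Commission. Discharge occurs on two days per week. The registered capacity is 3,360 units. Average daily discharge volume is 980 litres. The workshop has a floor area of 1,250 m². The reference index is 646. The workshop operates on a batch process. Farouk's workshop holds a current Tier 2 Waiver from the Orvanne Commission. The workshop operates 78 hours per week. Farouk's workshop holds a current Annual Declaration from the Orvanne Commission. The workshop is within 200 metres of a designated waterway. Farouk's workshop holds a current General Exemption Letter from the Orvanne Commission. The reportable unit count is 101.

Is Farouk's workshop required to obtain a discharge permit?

Exception (a) does not apply: the facility's floor area is 1,250 m², not under 1,250 m².
Exception (b)'s conditions are all satisfied: discharge occurs on no more than two days per week; the facility's operating hours per week are 78, less than the 80 limit. As to paragraphs (e)–(i): (e) would limit (b) — a current Annual Declaration is held — but (f) sets (e) aside: (f) applies — the baseline figure is 493, less than the 525 limit. (g) is engaged (a current Tier 2 Waiver is held), but is set aside by (h): (h) operates against (g): a current General Approval is held. (i) does not operate here (discharge temperature is below 35 °C), so (h) stands. So (b) applies.
Exception (c) requires that the registered capacity is at least 3,650 units; but the registered capacity is 3,360 units, short of 3,650 units, so (c) is unavailable.
Exception (d): the reportable unit count is 101, meeting the 89 threshold; a current General Exemption Letter is held — every condition holds. But applying paragraph (l): (l) applies — a current General Declaration is held. So (d) is unavailable.

No — exception (b) applies; Farouk's workshop is not required to obtain a discharge permit.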